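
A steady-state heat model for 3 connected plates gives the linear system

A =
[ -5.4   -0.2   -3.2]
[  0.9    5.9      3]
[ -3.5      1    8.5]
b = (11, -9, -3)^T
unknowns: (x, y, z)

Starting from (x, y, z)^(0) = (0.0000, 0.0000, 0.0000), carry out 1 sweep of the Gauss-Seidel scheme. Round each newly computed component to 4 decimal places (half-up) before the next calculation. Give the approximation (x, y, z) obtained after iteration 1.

(-2.0370, -1.2147, -1.0488)

Iteration 1:
  x = (11 - (-0.2)·0.0000 - (-3.2)·0.0000) / (-5.4) = -2.0370
  y = (-9 - (0.9)·-2.0370 - (3)·0.0000) / (5.9) = -1.2147
  z = (-3 - (-3.5)·-2.0370 - (1)·-1.2147) / (8.5) = -1.0488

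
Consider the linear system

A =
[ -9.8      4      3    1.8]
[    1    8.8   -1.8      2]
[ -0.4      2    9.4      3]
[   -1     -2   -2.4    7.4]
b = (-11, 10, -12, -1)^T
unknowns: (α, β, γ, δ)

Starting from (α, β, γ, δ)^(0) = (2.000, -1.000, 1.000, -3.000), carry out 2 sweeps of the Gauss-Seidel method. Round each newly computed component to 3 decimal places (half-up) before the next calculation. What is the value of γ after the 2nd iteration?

-1.432

Iteration 1:
  α = (-11 - (4)·-1.000 - (3)·1.000 - (1.8)·-3.000) / (-9.8) = 0.469
  β = (10 - (1)·0.469 - (-1.8)·1.000 - (2)·-3.000) / (8.8) = 1.969
  γ = (-12 - (-0.4)·0.469 - (2)·1.969 - (3)·-3.000) / (9.4) = -0.718
  δ = (-1 - (-1)·0.469 - (-2)·1.969 - (-2.4)·-0.718) / (7.4) = 0.228
Iteration 2:
  α = (-11 - (4)·1.969 - (3)·-0.718 - (1.8)·0.228) / (-9.8) = 1.748
  β = (10 - (1)·1.748 - (-1.8)·-0.718 - (2)·0.228) / (8.8) = 0.739
  γ = (-12 - (-0.4)·1.748 - (2)·0.739 - (3)·0.228) / (9.4) = -1.432
  δ = (-1 - (-1)·1.748 - (-2)·0.739 - (-2.4)·-1.432) / (7.4) = -0.164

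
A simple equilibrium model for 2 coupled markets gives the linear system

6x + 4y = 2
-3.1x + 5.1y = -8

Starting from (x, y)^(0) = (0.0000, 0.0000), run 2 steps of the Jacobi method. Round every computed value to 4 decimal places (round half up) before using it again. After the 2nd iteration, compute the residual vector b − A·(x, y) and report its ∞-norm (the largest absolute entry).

Iteration 1:
  x = (2 - (4)·0.0000) / (6) = 0.3333
  y = (-8 - (-3.1)·0.0000) / (5.1) = -1.5686
Iteration 2:
  x = (2 - (4)·-1.5686) / (6) = 1.3791
  y = (-8 - (-3.1)·0.3333) / (5.1) = -1.3660
Residual b − A·x = (-0.8106, 3.2418); ∞-norm = 3.2418

3.2418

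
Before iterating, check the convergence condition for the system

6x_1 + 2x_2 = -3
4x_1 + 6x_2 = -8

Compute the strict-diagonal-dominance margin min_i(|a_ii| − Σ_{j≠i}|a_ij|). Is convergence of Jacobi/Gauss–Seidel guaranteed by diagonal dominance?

row 1: |6| − (2) = 4
row 2: |6| − (4) = 2
minimum over rows = 2 → strictly diagonally dominant (convergence guaranteed)

2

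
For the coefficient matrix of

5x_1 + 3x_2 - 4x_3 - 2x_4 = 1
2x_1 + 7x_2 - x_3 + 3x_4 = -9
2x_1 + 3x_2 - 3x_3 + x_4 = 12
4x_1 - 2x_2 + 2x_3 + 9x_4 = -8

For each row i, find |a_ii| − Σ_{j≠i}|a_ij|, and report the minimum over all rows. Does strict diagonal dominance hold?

-4

row 1: |5| − (3+4+2) = -4
row 2: |7| − (2+1+3) = 1
row 3: |-3| − (2+3+1) = -3
row 4: |9| − (4+2+2) = 1
minimum over rows = -4 → not strictly diagonally dominant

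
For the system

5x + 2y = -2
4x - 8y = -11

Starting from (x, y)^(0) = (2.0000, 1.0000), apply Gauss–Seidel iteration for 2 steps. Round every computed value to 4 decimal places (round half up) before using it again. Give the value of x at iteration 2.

-0.7900

Iteration 1:
  x = (-2 - (2)·1.0000) / (5) = -0.8000
  y = (-11 - (4)·-0.8000) / (-8) = 0.9750
Iteration 2:
  x = (-2 - (2)·0.9750) / (5) = -0.7900
  y = (-11 - (4)·-0.7900) / (-8) = 0.9800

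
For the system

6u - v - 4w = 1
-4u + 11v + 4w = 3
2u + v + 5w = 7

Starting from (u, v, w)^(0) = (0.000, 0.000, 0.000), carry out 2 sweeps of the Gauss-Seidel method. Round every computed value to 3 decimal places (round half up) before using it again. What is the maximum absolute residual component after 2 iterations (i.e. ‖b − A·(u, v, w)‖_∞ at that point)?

Iteration 1:
  u = (1 - (-1)·0.000 - (-4)·0.000) / (6) = 0.167
  v = (3 - (-4)·0.167 - (4)·0.000) / (11) = 0.333
  w = (7 - (2)·0.167 - (1)·0.333) / (5) = 1.267
Iteration 2:
  u = (1 - (-1)·0.333 - (-4)·1.267) / (6) = 1.067
  v = (3 - (-4)·1.067 - (4)·1.267) / (11) = 0.200
  w = (7 - (2)·1.067 - (1)·0.200) / (5) = 0.933
Residual b − A·x = (-1.470, 1.336, 0.001); ∞-norm = 1.470

1.470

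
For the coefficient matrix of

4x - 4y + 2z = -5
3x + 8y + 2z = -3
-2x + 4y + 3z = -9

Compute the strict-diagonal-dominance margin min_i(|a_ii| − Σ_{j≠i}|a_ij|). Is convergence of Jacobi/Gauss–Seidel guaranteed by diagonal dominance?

-3

row 1: |4| − (4+2) = -2
row 2: |8| − (3+2) = 3
row 3: |3| − (2+4) = -3
minimum over rows = -3 → not strictly diagonally dominant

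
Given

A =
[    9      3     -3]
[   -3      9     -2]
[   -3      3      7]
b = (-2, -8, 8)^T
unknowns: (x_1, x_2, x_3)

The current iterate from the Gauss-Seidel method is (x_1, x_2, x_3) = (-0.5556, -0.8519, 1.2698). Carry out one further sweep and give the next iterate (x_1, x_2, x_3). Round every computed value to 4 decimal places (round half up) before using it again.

(0.4850, -0.4450, 1.5414)

One sweep:
  x_1 = (-2 - (3)·-0.8519 - (-3)·1.2698) / (9) = 0.4850
  x_2 = (-8 - (-3)·0.4850 - (-2)·1.2698) / (9) = -0.4450
  x_3 = (8 - (-3)·0.4850 - (3)·-0.4450) / (7) = 1.5414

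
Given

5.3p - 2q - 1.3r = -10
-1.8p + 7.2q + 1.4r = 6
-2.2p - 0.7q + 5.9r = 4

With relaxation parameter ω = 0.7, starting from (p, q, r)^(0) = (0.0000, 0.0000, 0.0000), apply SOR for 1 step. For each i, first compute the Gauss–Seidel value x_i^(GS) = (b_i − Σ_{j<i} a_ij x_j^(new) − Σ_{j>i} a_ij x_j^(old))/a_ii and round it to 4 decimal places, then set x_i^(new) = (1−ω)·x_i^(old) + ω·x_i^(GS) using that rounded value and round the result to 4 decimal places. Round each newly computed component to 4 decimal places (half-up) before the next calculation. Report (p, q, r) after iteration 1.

Iteration 1:
  p: GS value = (-10 - (-2)·0.0000 - (-1.3)·0.0000) / (5.3) = -1.8868;  p ← (1−ω)·0.0000 + ω·-1.8868 = -1.3208
  q: GS value = (6 - (-1.8)·-1.3208 - (1.4)·0.0000) / (7.2) = 0.5031;  q ← (1−ω)·0.0000 + ω·0.5031 = 0.3522
  r: GS value = (4 - (-2.2)·-1.3208 - (-0.7)·0.3522) / (5.9) = 0.2273;  r ← (1−ω)·0.0000 + ω·0.2273 = 0.1591

(-1.3208, 0.3522, 0.1591)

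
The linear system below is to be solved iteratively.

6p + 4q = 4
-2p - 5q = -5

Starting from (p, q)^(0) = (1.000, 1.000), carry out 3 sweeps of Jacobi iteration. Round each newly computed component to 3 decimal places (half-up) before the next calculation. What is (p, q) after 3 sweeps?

(0.000, 0.893)

Iteration 1:
  p = (4 - (4)·1.000) / (6) = 0.000
  q = (-5 - (-2)·1.000) / (-5) = 0.600
Iteration 2:
  p = (4 - (4)·0.600) / (6) = 0.267
  q = (-5 - (-2)·0.000) / (-5) = 1.000
Iteration 3:
  p = (4 - (4)·1.000) / (6) = 0.000
  q = (-5 - (-2)·0.267) / (-5) = 0.893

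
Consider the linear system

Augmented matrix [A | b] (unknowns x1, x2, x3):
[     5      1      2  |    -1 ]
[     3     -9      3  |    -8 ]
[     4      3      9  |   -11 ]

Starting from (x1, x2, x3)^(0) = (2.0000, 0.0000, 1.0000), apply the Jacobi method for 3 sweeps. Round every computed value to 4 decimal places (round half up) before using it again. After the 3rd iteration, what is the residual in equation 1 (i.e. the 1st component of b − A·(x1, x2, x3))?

-0.9628

Iteration 1:
  x1 = (-1 - (1)·0.0000 - (2)·1.0000) / (5) = -0.6000
  x2 = (-8 - (3)·2.0000 - (3)·1.0000) / (-9) = 1.8889
  x3 = (-11 - (4)·2.0000 - (3)·0.0000) / (9) = -2.1111
Iteration 2:
  x1 = (-1 - (1)·1.8889 - (2)·-2.1111) / (5) = 0.2667
  x2 = (-8 - (3)·-0.6000 - (3)·-2.1111) / (-9) = -0.0148
  x3 = (-11 - (4)·-0.6000 - (3)·1.8889) / (9) = -1.5852
Iteration 3:
  x1 = (-1 - (1)·-0.0148 - (2)·-1.5852) / (5) = 0.4370
  x2 = (-8 - (3)·0.2667 - (3)·-1.5852) / (-9) = 0.4494
  x3 = (-11 - (4)·0.2667 - (3)·-0.0148) / (9) = -1.3358
Residual b − A·x = (-0.9628, -1.2590, -2.0740)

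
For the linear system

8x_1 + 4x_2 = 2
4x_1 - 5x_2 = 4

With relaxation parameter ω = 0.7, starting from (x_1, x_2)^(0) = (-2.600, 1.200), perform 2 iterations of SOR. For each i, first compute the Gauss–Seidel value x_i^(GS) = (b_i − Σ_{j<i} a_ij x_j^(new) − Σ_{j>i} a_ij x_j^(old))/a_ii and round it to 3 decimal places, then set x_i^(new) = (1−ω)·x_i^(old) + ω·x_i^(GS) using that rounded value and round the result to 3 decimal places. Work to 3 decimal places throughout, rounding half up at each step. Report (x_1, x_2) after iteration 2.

Iteration 1:
  x_1: GS value = (2 - (4)·1.200) / (8) = -0.350;  x_1 ← (1−ω)·-2.600 + ω·-0.350 = -1.025
  x_2: GS value = (4 - (4)·-1.025) / (-5) = -1.620;  x_2 ← (1−ω)·1.200 + ω·-1.620 = -0.774
Iteration 2:
  x_1: GS value = (2 - (4)·-0.774) / (8) = 0.637;  x_1 ← (1−ω)·-1.025 + ω·0.637 = 0.138
  x_2: GS value = (4 - (4)·0.138) / (-5) = -0.690;  x_2 ← (1−ω)·-0.774 + ω·-0.690 = -0.715

(0.138, -0.715)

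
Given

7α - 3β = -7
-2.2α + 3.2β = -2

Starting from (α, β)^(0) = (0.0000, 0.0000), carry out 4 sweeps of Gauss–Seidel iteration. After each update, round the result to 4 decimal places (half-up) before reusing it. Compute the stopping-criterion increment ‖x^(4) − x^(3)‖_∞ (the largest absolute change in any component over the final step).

0.0488

Iteration 1:
  α = (-7 - (-3)·0.0000) / (7) = -1.0000
  β = (-2 - (-2.2)·-1.0000) / (3.2) = -1.3125
Iteration 2:
  α = (-7 - (-3)·-1.3125) / (7) = -1.5625
  β = (-2 - (-2.2)·-1.5625) / (3.2) = -1.6992
Iteration 3:
  α = (-7 - (-3)·-1.6992) / (7) = -1.7282
  β = (-2 - (-2.2)·-1.7282) / (3.2) = -1.8131
Iteration 4:
  α = (-7 - (-3)·-1.8131) / (7) = -1.7770
  β = (-2 - (-2.2)·-1.7770) / (3.2) = -1.8467
Change: (-0.0488, -0.0336) → max |·| = 0.0488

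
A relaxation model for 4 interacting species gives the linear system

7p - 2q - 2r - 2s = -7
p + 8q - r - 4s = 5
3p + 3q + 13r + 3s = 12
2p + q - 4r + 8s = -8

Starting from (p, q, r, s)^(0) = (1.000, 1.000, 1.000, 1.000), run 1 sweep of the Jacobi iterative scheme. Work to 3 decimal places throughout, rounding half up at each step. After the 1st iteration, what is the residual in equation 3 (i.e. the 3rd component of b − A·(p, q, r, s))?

8.676

Iteration 1:
  p = (-7 - (-2)·1.000 - (-2)·1.000 - (-2)·1.000) / (7) = -0.143
  q = (5 - (1)·1.000 - (-1)·1.000 - (-4)·1.000) / (8) = 1.125
  r = (12 - (3)·1.000 - (3)·1.000 - (3)·1.000) / (13) = 0.231
  s = (-8 - (2)·1.000 - (1)·1.000 - (-4)·1.000) / (8) = -0.875
Residual b − A·x = (-5.037, -7.126, 8.676, -0.915)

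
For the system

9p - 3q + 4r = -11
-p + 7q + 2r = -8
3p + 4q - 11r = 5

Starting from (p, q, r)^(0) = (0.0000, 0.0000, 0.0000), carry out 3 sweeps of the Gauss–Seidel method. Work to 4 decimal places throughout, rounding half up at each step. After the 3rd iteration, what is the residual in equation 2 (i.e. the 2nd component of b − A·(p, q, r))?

Iteration 1:
  p = (-11 - (-3)·0.0000 - (4)·0.0000) / (9) = -1.2222
  q = (-8 - (-1)·-1.2222 - (2)·0.0000) / (7) = -1.3175
  r = (5 - (3)·-1.2222 - (4)·-1.3175) / (-11) = -1.2670
Iteration 2:
  p = (-11 - (-3)·-1.3175 - (4)·-1.2670) / (9) = -1.0983
  q = (-8 - (-1)·-1.0983 - (2)·-1.2670) / (7) = -0.9378
  r = (5 - (3)·-1.0983 - (4)·-0.9378) / (-11) = -1.0951
Iteration 3:
  p = (-11 - (-3)·-0.9378 - (4)·-1.0951) / (9) = -1.0481
  q = (-8 - (-1)·-1.0481 - (2)·-1.0951) / (7) = -0.9797
  r = (5 - (3)·-1.0481 - (4)·-0.9797) / (-11) = -1.0966
Residual b − A·x = (-0.1198, 0.0030, 0.0005)

0.0030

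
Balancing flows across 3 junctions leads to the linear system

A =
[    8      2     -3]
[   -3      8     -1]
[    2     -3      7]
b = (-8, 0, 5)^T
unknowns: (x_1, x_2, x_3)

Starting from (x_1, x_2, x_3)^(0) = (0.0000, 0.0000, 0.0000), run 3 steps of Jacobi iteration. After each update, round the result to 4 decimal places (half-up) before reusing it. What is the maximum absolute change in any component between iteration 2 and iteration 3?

0.1990

Iteration 1:
  x_1 = (-8 - (2)·0.0000 - (-3)·0.0000) / (8) = -1.0000
  x_2 = (0 - (-3)·0.0000 - (-1)·0.0000) / (8) = 0.0000
  x_3 = (5 - (2)·0.0000 - (-3)·0.0000) / (7) = 0.7143
Iteration 2:
  x_1 = (-8 - (2)·0.0000 - (-3)·0.7143) / (8) = -0.7321
  x_2 = (0 - (-3)·-1.0000 - (-1)·0.7143) / (8) = -0.2857
  x_3 = (5 - (2)·-1.0000 - (-3)·0.0000) / (7) = 1.0000
Iteration 3:
  x_1 = (-8 - (2)·-0.2857 - (-3)·1.0000) / (8) = -0.5536
  x_2 = (0 - (-3)·-0.7321 - (-1)·1.0000) / (8) = -0.1495
  x_3 = (5 - (2)·-0.7321 - (-3)·-0.2857) / (7) = 0.8010
Change: (0.1785, 0.1362, -0.1990) → max |·| = 0.1990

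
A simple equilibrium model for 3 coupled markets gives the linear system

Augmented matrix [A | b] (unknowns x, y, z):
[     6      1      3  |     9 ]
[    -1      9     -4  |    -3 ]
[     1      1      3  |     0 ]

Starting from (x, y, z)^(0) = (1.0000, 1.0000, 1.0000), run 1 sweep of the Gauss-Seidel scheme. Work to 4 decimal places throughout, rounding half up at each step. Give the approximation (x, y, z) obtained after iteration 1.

Iteration 1:
  x = (9 - (1)·1.0000 - (3)·1.0000) / (6) = 0.8333
  y = (-3 - (-1)·0.8333 - (-4)·1.0000) / (9) = 0.2037
  z = (0 - (1)·0.8333 - (1)·0.2037) / (3) = -0.3457

(0.8333, 0.2037, -0.3457)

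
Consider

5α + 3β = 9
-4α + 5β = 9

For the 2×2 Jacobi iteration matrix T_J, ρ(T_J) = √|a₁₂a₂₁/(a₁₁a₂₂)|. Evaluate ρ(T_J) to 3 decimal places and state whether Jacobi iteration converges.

a₁₂a₂₁/(a₁₁a₂₂) = (3)·(-4) / ((5)·(5)) = -0.480000
ρ = √|-0.480000| = √0.480000 = 0.693
ρ < 1, so Jacobi converges

0.693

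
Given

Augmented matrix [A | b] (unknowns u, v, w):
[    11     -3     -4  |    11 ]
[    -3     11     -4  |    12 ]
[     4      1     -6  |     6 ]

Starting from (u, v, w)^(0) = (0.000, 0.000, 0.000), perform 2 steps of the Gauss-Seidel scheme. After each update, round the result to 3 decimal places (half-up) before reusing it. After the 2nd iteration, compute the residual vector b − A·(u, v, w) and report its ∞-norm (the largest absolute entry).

Iteration 1:
  u = (11 - (-3)·0.000 - (-4)·0.000) / (11) = 1.000
  v = (12 - (-3)·1.000 - (-4)·0.000) / (11) = 1.364
  w = (6 - (4)·1.000 - (1)·1.364) / (-6) = -0.106
Iteration 2:
  u = (11 - (-3)·1.364 - (-4)·-0.106) / (11) = 1.333
  v = (12 - (-3)·1.333 - (-4)·-0.106) / (11) = 1.416
  w = (6 - (4)·1.333 - (1)·1.416) / (-6) = 0.125
Residual b − A·x = (1.085, 0.923, 0.002); ∞-norm = 1.085

1.085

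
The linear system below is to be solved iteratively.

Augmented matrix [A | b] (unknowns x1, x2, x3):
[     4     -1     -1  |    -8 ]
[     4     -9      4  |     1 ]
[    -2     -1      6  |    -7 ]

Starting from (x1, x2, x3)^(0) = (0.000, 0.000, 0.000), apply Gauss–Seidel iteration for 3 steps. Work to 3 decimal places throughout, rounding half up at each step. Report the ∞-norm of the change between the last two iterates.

0.419

Iteration 1:
  x1 = (-8 - (-1)·0.000 - (-1)·0.000) / (4) = -2.000
  x2 = (1 - (4)·-2.000 - (4)·0.000) / (-9) = -1.000
  x3 = (-7 - (-2)·-2.000 - (-1)·-1.000) / (6) = -2.000
Iteration 2:
  x1 = (-8 - (-1)·-1.000 - (-1)·-2.000) / (4) = -2.750
  x2 = (1 - (4)·-2.750 - (4)·-2.000) / (-9) = -2.222
  x3 = (-7 - (-2)·-2.750 - (-1)·-2.222) / (6) = -2.454
Iteration 3:
  x1 = (-8 - (-1)·-2.222 - (-1)·-2.454) / (4) = -3.169
  x2 = (1 - (4)·-3.169 - (4)·-2.454) / (-9) = -2.610
  x3 = (-7 - (-2)·-3.169 - (-1)·-2.610) / (6) = -2.658
Change: (-0.419, -0.388, -0.204) → max |·| = 0.419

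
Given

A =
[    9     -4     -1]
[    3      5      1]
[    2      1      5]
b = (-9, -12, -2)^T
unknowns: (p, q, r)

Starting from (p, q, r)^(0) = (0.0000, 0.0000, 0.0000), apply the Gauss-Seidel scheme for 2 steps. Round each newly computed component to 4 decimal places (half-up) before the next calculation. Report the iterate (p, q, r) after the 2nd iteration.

(-1.7600, -1.4160, 0.5872)

Iteration 1:
  p = (-9 - (-4)·0.0000 - (-1)·0.0000) / (9) = -1.0000
  q = (-12 - (3)·-1.0000 - (1)·0.0000) / (5) = -1.8000
  r = (-2 - (2)·-1.0000 - (1)·-1.8000) / (5) = 0.3600
Iteration 2:
  p = (-9 - (-4)·-1.8000 - (-1)·0.3600) / (9) = -1.7600
  q = (-12 - (3)·-1.7600 - (1)·0.3600) / (5) = -1.4160
  r = (-2 - (2)·-1.7600 - (1)·-1.4160) / (5) = 0.5872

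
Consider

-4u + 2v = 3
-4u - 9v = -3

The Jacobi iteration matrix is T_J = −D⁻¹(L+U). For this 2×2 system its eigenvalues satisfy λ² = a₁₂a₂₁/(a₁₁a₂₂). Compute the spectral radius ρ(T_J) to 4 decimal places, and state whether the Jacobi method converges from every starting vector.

0.4714

a₁₂a₂₁/(a₁₁a₂₂) = (2)·(-4) / ((-4)·(-9)) = -0.222222
ρ = √|-0.222222| = √0.222222 = 0.4714
ρ < 1, so Jacobi converges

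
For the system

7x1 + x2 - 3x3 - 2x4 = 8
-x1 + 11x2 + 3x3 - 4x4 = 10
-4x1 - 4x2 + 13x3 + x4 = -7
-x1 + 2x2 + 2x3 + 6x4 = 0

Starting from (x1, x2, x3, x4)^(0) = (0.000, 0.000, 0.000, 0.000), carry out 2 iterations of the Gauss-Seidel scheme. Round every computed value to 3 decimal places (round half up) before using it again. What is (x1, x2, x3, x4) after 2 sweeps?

(0.998, 0.897, 0.059, -0.152)

Iteration 1:
  x1 = (8 - (1)·0.000 - (-3)·0.000 - (-2)·0.000) / (7) = 1.143
  x2 = (10 - (-1)·1.143 - (3)·0.000 - (-4)·0.000) / (11) = 1.013
  x3 = (-7 - (-4)·1.143 - (-4)·1.013 - (1)·0.000) / (13) = 0.125
  x4 = (0 - (-1)·1.143 - (2)·1.013 - (2)·0.125) / (6) = -0.189
Iteration 2:
  x1 = (8 - (1)·1.013 - (-3)·0.125 - (-2)·-0.189) / (7) = 0.998
  x2 = (10 - (-1)·0.998 - (3)·0.125 - (-4)·-0.189) / (11) = 0.897
  x3 = (-7 - (-4)·0.998 - (-4)·0.897 - (1)·-0.189) / (13) = 0.059
  x4 = (0 - (-1)·0.998 - (2)·0.897 - (2)·0.059) / (6) = -0.152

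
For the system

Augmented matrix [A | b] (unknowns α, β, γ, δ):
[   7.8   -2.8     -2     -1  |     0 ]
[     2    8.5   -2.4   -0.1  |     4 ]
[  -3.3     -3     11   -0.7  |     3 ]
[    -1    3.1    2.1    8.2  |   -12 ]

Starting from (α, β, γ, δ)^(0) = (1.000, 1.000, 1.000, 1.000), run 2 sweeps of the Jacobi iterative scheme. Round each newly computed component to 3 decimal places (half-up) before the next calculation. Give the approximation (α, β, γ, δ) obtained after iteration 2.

(0.170, 0.529, 0.514, -1.805)

Iteration 1:
  α = (0 - (-2.8)·1.000 - (-2)·1.000 - (-1)·1.000) / (7.8) = 0.744
  β = (4 - (2)·1.000 - (-2.4)·1.000 - (-0.1)·1.000) / (8.5) = 0.529
  γ = (3 - (-3.3)·1.000 - (-3)·1.000 - (-0.7)·1.000) / (11) = 0.909
  δ = (-12 - (-1)·1.000 - (3.1)·1.000 - (2.1)·1.000) / (8.2) = -1.976
Iteration 2:
  α = (0 - (-2.8)·0.529 - (-2)·0.909 - (-1)·-1.976) / (7.8) = 0.170
  β = (4 - (2)·0.744 - (-2.4)·0.909 - (-0.1)·-1.976) / (8.5) = 0.529
  γ = (3 - (-3.3)·0.744 - (-3)·0.529 - (-0.7)·-1.976) / (11) = 0.514
  δ = (-12 - (-1)·0.744 - (3.1)·0.529 - (2.1)·0.909) / (8.2) = -1.805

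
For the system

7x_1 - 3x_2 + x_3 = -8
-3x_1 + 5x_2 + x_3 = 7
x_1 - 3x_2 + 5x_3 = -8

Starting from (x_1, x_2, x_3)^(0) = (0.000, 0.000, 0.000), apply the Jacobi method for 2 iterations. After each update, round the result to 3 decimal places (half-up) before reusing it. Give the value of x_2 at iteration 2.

1.034

Iteration 1:
  x_1 = (-8 - (-3)·0.000 - (1)·0.000) / (7) = -1.143
  x_2 = (7 - (-3)·0.000 - (1)·0.000) / (5) = 1.400
  x_3 = (-8 - (1)·0.000 - (-3)·0.000) / (5) = -1.600
Iteration 2:
  x_1 = (-8 - (-3)·1.400 - (1)·-1.600) / (7) = -0.314
  x_2 = (7 - (-3)·-1.143 - (1)·-1.600) / (5) = 1.034
  x_3 = (-8 - (1)·-1.143 - (-3)·1.400) / (5) = -0.531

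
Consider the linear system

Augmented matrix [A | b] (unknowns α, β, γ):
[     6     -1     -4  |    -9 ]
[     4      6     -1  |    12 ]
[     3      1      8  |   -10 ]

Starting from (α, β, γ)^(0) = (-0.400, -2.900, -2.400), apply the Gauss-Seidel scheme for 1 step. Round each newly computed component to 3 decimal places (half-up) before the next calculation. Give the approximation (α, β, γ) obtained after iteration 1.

Iteration 1:
  α = (-9 - (-1)·-2.900 - (-4)·-2.400) / (6) = -3.583
  β = (12 - (4)·-3.583 - (-1)·-2.400) / (6) = 3.989
  γ = (-10 - (3)·-3.583 - (1)·3.989) / (8) = -0.405

(-3.583, 3.989, -0.405)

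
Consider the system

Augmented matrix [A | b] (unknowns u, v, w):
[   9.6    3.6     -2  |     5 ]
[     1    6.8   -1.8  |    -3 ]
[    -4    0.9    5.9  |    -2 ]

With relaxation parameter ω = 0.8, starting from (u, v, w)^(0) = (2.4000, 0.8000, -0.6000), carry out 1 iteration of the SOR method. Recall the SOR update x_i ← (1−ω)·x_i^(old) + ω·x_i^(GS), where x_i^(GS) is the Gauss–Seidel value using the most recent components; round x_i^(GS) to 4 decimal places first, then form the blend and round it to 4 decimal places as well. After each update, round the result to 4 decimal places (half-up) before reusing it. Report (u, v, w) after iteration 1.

(0.5566, -0.3855, -0.0422)

Iteration 1:
  u: GS value = (5 - (3.6)·0.8000 - (-2)·-0.6000) / (9.6) = 0.0958;  u ← (1−ω)·2.4000 + ω·0.0958 = 0.5566
  v: GS value = (-3 - (1)·0.5566 - (-1.8)·-0.6000) / (6.8) = -0.6819;  v ← (1−ω)·0.8000 + ω·-0.6819 = -0.3855
  w: GS value = (-2 - (-4)·0.5566 - (0.9)·-0.3855) / (5.9) = 0.0972;  w ← (1−ω)·-0.6000 + ω·0.0972 = -0.0422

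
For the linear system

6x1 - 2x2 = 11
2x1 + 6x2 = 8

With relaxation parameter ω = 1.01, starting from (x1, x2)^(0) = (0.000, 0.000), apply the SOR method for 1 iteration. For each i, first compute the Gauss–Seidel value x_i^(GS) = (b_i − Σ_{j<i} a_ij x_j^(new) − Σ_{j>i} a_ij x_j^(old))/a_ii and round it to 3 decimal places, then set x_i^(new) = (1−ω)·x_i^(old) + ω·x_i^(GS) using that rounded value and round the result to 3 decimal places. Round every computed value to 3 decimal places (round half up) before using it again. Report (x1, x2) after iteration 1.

(1.851, 0.723)

Iteration 1:
  x1: GS value = (11 - (-2)·0.000) / (6) = 1.833;  x1 ← (1−ω)·0.000 + ω·1.833 = 1.851
  x2: GS value = (8 - (2)·1.851) / (6) = 0.716;  x2 ← (1−ω)·0.000 + ω·0.716 = 0.723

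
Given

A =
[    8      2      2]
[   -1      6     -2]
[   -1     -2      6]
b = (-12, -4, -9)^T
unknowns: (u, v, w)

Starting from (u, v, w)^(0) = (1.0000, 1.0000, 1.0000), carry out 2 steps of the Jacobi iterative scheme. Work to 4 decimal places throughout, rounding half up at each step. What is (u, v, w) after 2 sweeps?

Iteration 1:
  u = (-12 - (2)·1.0000 - (2)·1.0000) / (8) = -2.0000
  v = (-4 - (-1)·1.0000 - (-2)·1.0000) / (6) = -0.1667
  w = (-9 - (-1)·1.0000 - (-2)·1.0000) / (6) = -1.0000
Iteration 2:
  u = (-12 - (2)·-0.1667 - (2)·-1.0000) / (8) = -1.2083
  v = (-4 - (-1)·-2.0000 - (-2)·-1.0000) / (6) = -1.3333
  w = (-9 - (-1)·-2.0000 - (-2)·-0.1667) / (6) = -1.8889

(-1.2083, -1.3333, -1.8889)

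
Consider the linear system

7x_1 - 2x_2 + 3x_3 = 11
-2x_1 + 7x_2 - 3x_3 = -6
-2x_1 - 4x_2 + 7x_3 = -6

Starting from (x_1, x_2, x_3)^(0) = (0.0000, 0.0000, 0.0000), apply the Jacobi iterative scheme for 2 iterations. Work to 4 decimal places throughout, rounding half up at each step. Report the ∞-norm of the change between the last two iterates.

Iteration 1:
  x_1 = (11 - (-2)·0.0000 - (3)·0.0000) / (7) = 1.5714
  x_2 = (-6 - (-2)·0.0000 - (-3)·0.0000) / (7) = -0.8571
  x_3 = (-6 - (-2)·0.0000 - (-4)·0.0000) / (7) = -0.8571
Iteration 2:
  x_1 = (11 - (-2)·-0.8571 - (3)·-0.8571) / (7) = 1.6939
  x_2 = (-6 - (-2)·1.5714 - (-3)·-0.8571) / (7) = -0.7755
  x_3 = (-6 - (-2)·1.5714 - (-4)·-0.8571) / (7) = -0.8979
Change: (0.1225, 0.0816, -0.0408) → max |·| = 0.1225

0.1225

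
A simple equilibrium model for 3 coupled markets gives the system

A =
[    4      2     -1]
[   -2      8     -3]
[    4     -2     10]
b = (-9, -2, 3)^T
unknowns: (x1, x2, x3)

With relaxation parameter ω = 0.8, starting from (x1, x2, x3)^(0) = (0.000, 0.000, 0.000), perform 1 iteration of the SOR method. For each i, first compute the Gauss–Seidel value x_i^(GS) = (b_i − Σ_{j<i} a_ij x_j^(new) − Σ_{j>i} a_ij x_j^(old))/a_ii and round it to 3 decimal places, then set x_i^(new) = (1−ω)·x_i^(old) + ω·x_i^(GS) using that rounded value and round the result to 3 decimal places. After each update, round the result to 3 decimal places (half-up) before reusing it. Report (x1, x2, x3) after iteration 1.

(-1.800, -0.560, 0.726)

Iteration 1:
  x1: GS value = (-9 - (2)·0.000 - (-1)·0.000) / (4) = -2.250;  x1 ← (1−ω)·0.000 + ω·-2.250 = -1.800
  x2: GS value = (-2 - (-2)·-1.800 - (-3)·0.000) / (8) = -0.700;  x2 ← (1−ω)·0.000 + ω·-0.700 = -0.560
  x3: GS value = (3 - (4)·-1.800 - (-2)·-0.560) / (10) = 0.908;  x3 ← (1−ω)·0.000 + ω·0.908 = 0.726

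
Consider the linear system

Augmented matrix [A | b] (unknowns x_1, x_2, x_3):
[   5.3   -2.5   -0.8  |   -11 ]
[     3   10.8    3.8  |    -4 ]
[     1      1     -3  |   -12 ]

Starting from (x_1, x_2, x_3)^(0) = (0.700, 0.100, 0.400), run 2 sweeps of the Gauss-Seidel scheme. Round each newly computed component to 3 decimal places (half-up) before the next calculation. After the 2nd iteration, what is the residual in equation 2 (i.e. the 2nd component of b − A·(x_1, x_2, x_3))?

Iteration 1:
  x_1 = (-11 - (-2.5)·0.100 - (-0.8)·0.400) / (5.3) = -1.968
  x_2 = (-4 - (3)·-1.968 - (3.8)·0.400) / (10.8) = 0.036
  x_3 = (-12 - (1)·-1.968 - (1)·0.036) / (-3) = 3.356
Iteration 2:
  x_1 = (-11 - (-2.5)·0.036 - (-0.8)·3.356) / (5.3) = -1.552
  x_2 = (-4 - (3)·-1.552 - (3.8)·3.356) / (10.8) = -1.120
  x_3 = (-12 - (1)·-1.552 - (1)·-1.120) / (-3) = 3.109
Residual b − A·x = (-3.087, 0.938, -0.001)

0.938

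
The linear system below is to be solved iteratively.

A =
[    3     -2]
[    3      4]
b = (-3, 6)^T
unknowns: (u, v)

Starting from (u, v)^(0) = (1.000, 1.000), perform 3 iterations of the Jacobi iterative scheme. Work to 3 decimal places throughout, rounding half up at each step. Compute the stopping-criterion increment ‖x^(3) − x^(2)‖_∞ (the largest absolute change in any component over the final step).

0.667

Iteration 1:
  u = (-3 - (-2)·1.000) / (3) = -0.333
  v = (6 - (3)·1.000) / (4) = 0.750
Iteration 2:
  u = (-3 - (-2)·0.750) / (3) = -0.500
  v = (6 - (3)·-0.333) / (4) = 1.750
Iteration 3:
  u = (-3 - (-2)·1.750) / (3) = 0.167
  v = (6 - (3)·-0.500) / (4) = 1.875
Change: (0.667, 0.125) → max |·| = 0.667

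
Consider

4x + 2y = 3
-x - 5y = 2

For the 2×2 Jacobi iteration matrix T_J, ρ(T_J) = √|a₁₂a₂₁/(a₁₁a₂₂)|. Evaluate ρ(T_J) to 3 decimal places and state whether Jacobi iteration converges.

0.316

a₁₂a₂₁/(a₁₁a₂₂) = (2)·(-1) / ((4)·(-5)) = 0.100000
ρ = √|0.100000| = √0.100000 = 0.316
ρ < 1, so Jacobi converges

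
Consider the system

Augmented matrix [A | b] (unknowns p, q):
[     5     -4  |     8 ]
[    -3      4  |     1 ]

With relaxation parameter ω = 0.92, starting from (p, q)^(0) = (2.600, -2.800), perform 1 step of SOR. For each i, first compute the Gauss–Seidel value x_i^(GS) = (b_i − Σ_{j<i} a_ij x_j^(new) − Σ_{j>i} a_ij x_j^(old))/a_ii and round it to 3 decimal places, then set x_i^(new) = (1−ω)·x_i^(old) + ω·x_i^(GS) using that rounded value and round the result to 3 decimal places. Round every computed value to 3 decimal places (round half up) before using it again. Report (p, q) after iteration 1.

(-0.381, -0.257)

Iteration 1:
  p: GS value = (8 - (-4)·-2.800) / (5) = -0.640;  p ← (1−ω)·2.600 + ω·-0.640 = -0.381
  q: GS value = (1 - (-3)·-0.381) / (4) = -0.036;  q ← (1−ω)·-2.800 + ω·-0.036 = -0.257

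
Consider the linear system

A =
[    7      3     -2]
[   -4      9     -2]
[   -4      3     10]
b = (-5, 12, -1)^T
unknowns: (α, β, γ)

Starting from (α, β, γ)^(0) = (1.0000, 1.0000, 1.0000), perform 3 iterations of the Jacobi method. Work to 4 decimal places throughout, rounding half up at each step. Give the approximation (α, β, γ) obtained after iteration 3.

Iteration 1:
  α = (-5 - (3)·1.0000 - (-2)·1.0000) / (7) = -0.8571
  β = (12 - (-4)·1.0000 - (-2)·1.0000) / (9) = 2.0000
  γ = (-1 - (-4)·1.0000 - (3)·1.0000) / (10) = 0.0000
Iteration 2:
  α = (-5 - (3)·2.0000 - (-2)·0.0000) / (7) = -1.5714
  β = (12 - (-4)·-0.8571 - (-2)·0.0000) / (9) = 0.9524
  γ = (-1 - (-4)·-0.8571 - (3)·2.0000) / (10) = -1.0428
Iteration 3:
  α = (-5 - (3)·0.9524 - (-2)·-1.0428) / (7) = -1.4204
  β = (12 - (-4)·-1.5714 - (-2)·-1.0428) / (9) = 0.4032
  γ = (-1 - (-4)·-1.5714 - (3)·0.9524) / (10) = -1.0143

(-1.4204, 0.4032, -1.0143)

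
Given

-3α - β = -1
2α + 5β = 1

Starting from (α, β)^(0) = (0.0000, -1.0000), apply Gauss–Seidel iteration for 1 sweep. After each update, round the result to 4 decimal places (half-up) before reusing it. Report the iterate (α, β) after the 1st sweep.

Iteration 1:
  α = (-1 - (-1)·-1.0000) / (-3) = 0.6667
  β = (1 - (2)·0.6667) / (5) = -0.0667

(0.6667, -0.0667)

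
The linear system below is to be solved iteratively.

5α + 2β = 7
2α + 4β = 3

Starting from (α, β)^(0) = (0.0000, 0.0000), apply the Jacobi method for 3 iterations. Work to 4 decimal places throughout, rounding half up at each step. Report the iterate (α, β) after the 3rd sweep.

Iteration 1:
  α = (7 - (2)·0.0000) / (5) = 1.4000
  β = (3 - (2)·0.0000) / (4) = 0.7500
Iteration 2:
  α = (7 - (2)·0.7500) / (5) = 1.1000
  β = (3 - (2)·1.4000) / (4) = 0.0500
Iteration 3:
  α = (7 - (2)·0.0500) / (5) = 1.3800
  β = (3 - (2)·1.1000) / (4) = 0.2000

(1.3800, 0.2000)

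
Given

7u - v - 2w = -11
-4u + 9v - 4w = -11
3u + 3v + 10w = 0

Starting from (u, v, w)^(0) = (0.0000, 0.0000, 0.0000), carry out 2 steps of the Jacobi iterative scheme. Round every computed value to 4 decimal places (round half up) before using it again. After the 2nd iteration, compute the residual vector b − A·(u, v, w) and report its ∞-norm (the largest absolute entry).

2.6538

Iteration 1:
  u = (-11 - (-1)·0.0000 - (-2)·0.0000) / (7) = -1.5714
  v = (-11 - (-4)·0.0000 - (-4)·0.0000) / (9) = -1.2222
  w = (0 - (3)·0.0000 - (3)·0.0000) / (10) = 0.0000
Iteration 2:
  u = (-11 - (-1)·-1.2222 - (-2)·0.0000) / (7) = -1.7460
  v = (-11 - (-4)·-1.5714 - (-4)·0.0000) / (9) = -1.9206
  w = (0 - (3)·-1.5714 - (3)·-1.2222) / (10) = 0.8381
Residual b − A·x = (0.9776, 2.6538, 2.6188); ∞-norm = 2.6538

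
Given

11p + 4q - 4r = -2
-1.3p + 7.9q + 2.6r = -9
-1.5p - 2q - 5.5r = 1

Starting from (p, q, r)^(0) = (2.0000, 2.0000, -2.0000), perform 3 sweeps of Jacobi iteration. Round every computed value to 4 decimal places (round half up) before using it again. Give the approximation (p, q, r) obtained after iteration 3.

Iteration 1:
  p = (-2 - (4)·2.0000 - (-4)·-2.0000) / (11) = -1.6364
  q = (-9 - (-1.3)·2.0000 - (2.6)·-2.0000) / (7.9) = -0.1519
  r = (1 - (-1.5)·2.0000 - (-2)·2.0000) / (-5.5) = -1.4545
Iteration 2:
  p = (-2 - (4)·-0.1519 - (-4)·-1.4545) / (11) = -0.6555
  q = (-9 - (-1.3)·-1.6364 - (2.6)·-1.4545) / (7.9) = -0.9298
  r = (1 - (-1.5)·-1.6364 - (-2)·-0.1519) / (-5.5) = 0.3197
Iteration 3:
  p = (-2 - (4)·-0.9298 - (-4)·0.3197) / (11) = 0.2725
  q = (-9 - (-1.3)·-0.6555 - (2.6)·0.3197) / (7.9) = -1.3523
  r = (1 - (-1.5)·-0.6555 - (-2)·-0.9298) / (-5.5) = 0.3351

(0.2725, -1.3523, 0.3351)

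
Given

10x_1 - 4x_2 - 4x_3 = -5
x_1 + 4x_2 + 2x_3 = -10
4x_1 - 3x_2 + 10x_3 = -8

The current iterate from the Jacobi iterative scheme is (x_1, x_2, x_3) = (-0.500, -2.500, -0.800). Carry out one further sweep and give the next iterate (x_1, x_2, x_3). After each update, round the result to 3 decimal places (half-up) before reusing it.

One sweep:
  x_1 = (-5 - (-4)·-2.500 - (-4)·-0.800) / (10) = -1.820
  x_2 = (-10 - (1)·-0.500 - (2)·-0.800) / (4) = -1.975
  x_3 = (-8 - (4)·-0.500 - (-3)·-2.500) / (10) = -1.350

(-1.820, -1.975, -1.350)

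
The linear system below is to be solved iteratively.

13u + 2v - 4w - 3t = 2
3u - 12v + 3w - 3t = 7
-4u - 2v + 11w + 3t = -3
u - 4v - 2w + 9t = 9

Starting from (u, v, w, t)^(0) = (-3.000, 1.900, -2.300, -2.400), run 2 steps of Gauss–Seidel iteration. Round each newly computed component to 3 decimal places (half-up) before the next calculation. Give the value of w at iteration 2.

-0.463

Iteration 1:
  u = (2 - (2)·1.900 - (-4)·-2.300 - (-3)·-2.400) / (13) = -1.400
  v = (7 - (3)·-1.400 - (3)·-2.300 - (-3)·-2.400) / (-12) = -0.908
  w = (-3 - (-4)·-1.400 - (-2)·-0.908 - (3)·-2.400) / (11) = -0.292
  t = (9 - (1)·-1.400 - (-4)·-0.908 - (-2)·-0.292) / (9) = 0.687
Iteration 2:
  u = (2 - (2)·-0.908 - (-4)·-0.292 - (-3)·0.687) / (13) = 0.362
  v = (7 - (3)·0.362 - (3)·-0.292 - (-3)·0.687) / (-12) = -0.738
  w = (-3 - (-4)·0.362 - (-2)·-0.738 - (3)·0.687) / (11) = -0.463
  t = (9 - (1)·0.362 - (-4)·-0.738 - (-2)·-0.463) / (9) = 0.529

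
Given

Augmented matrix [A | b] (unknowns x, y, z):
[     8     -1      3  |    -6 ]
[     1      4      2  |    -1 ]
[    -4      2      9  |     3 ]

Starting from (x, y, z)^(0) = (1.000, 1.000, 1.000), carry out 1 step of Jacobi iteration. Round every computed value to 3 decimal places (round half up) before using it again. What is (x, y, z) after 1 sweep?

(-1.000, -1.000, 0.556)

Iteration 1:
  x = (-6 - (-1)·1.000 - (3)·1.000) / (8) = -1.000
  y = (-1 - (1)·1.000 - (2)·1.000) / (4) = -1.000
  z = (3 - (-4)·1.000 - (2)·1.000) / (9) = 0.556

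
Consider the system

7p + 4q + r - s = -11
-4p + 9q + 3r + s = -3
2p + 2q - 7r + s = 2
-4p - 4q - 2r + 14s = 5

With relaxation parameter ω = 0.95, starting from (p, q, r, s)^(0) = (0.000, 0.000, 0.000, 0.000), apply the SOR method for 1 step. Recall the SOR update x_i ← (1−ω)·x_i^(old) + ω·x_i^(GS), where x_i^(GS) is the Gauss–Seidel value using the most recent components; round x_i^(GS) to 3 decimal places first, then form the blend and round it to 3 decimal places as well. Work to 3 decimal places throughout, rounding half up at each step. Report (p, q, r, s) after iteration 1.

Iteration 1:
  p: GS value = (-11 - (4)·0.000 - (1)·0.000 - (-1)·0.000) / (7) = -1.571;  p ← (1−ω)·0.000 + ω·-1.571 = -1.492
  q: GS value = (-3 - (-4)·-1.492 - (3)·0.000 - (1)·0.000) / (9) = -0.996;  q ← (1−ω)·0.000 + ω·-0.996 = -0.946
  r: GS value = (2 - (2)·-1.492 - (2)·-0.946 - (1)·0.000) / (-7) = -0.982;  r ← (1−ω)·0.000 + ω·-0.982 = -0.933
  s: GS value = (5 - (-4)·-1.492 - (-4)·-0.946 - (-2)·-0.933) / (14) = -0.473;  s ← (1−ω)·0.000 + ω·-0.473 = -0.449

(-1.492, -0.946, -0.933, -0.449)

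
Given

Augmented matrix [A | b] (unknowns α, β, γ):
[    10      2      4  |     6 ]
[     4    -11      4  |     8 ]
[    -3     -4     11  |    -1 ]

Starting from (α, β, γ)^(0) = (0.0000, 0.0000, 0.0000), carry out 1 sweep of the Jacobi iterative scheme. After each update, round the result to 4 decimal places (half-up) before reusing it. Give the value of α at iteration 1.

Iteration 1:
  α = (6 - (2)·0.0000 - (4)·0.0000) / (10) = 0.6000
  β = (8 - (4)·0.0000 - (4)·0.0000) / (-11) = -0.7273
  γ = (-1 - (-3)·0.0000 - (-4)·0.0000) / (11) = -0.0909

0.6000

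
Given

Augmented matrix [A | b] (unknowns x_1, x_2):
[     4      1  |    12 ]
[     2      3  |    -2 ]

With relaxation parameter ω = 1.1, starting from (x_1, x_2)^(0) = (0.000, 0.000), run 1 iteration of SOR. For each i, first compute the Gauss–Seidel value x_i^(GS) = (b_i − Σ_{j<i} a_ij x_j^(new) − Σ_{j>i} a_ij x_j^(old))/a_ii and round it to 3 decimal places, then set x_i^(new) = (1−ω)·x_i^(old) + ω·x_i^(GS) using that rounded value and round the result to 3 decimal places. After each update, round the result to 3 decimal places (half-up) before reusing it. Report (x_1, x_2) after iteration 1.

(3.300, -3.154)

Iteration 1:
  x_1: GS value = (12 - (1)·0.000) / (4) = 3.000;  x_1 ← (1−ω)·0.000 + ω·3.000 = 3.300
  x_2: GS value = (-2 - (2)·3.300) / (3) = -2.867;  x_2 ← (1−ω)·0.000 + ω·-2.867 = -3.154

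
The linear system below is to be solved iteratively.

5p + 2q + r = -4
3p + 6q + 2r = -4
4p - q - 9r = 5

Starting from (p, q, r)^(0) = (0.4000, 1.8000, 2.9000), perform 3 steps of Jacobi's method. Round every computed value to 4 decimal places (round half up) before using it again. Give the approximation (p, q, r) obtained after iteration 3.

(-0.7733, -0.2627, -0.5978)

Iteration 1:
  p = (-4 - (2)·1.8000 - (1)·2.9000) / (5) = -2.1000
  q = (-4 - (3)·0.4000 - (2)·2.9000) / (6) = -1.8333
  r = (5 - (4)·0.4000 - (-1)·1.8000) / (-9) = -0.5778
Iteration 2:
  p = (-4 - (2)·-1.8333 - (1)·-0.5778) / (5) = 0.0489
  q = (-4 - (3)·-2.1000 - (2)·-0.5778) / (6) = 0.5759
  r = (5 - (4)·-2.1000 - (-1)·-1.8333) / (-9) = -1.2852
Iteration 3:
  p = (-4 - (2)·0.5759 - (1)·-1.2852) / (5) = -0.7733
  q = (-4 - (3)·0.0489 - (2)·-1.2852) / (6) = -0.2627
  r = (5 - (4)·0.0489 - (-1)·0.5759) / (-9) = -0.5978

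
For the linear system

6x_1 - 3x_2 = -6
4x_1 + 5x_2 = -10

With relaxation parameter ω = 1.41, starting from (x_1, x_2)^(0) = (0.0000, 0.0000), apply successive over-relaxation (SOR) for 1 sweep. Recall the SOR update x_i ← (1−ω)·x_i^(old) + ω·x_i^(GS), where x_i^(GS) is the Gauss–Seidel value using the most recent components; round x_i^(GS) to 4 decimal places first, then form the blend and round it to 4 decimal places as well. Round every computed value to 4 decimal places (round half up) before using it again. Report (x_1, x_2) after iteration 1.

Iteration 1:
  x_1: GS value = (-6 - (-3)·0.0000) / (6) = -1.0000;  x_1 ← (1−ω)·0.0000 + ω·-1.0000 = -1.4100
  x_2: GS value = (-10 - (4)·-1.4100) / (5) = -0.8720;  x_2 ← (1−ω)·0.0000 + ω·-0.8720 = -1.2295

(-1.4100, -1.2295)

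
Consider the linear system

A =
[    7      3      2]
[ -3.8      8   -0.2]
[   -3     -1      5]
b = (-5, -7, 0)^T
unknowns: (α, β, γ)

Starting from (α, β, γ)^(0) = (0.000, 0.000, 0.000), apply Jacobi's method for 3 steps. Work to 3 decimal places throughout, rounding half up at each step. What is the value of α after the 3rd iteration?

-0.022

Iteration 1:
  α = (-5 - (3)·0.000 - (2)·0.000) / (7) = -0.714
  β = (-7 - (-3.8)·0.000 - (-0.2)·0.000) / (8) = -0.875
  γ = (0 - (-3)·0.000 - (-1)·0.000) / (5) = 0.000
Iteration 2:
  α = (-5 - (3)·-0.875 - (2)·0.000) / (7) = -0.339
  β = (-7 - (-3.8)·-0.714 - (-0.2)·0.000) / (8) = -1.214
  γ = (0 - (-3)·-0.714 - (-1)·-0.875) / (5) = -0.603
Iteration 3:
  α = (-5 - (3)·-1.214 - (2)·-0.603) / (7) = -0.022
  β = (-7 - (-3.8)·-0.339 - (-0.2)·-0.603) / (8) = -1.051
  γ = (0 - (-3)·-0.339 - (-1)·-1.214) / (5) = -0.446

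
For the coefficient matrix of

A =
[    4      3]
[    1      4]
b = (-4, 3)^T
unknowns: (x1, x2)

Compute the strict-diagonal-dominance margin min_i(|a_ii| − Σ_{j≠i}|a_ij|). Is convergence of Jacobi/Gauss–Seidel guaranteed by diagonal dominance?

row 1: |4| − (3) = 1
row 2: |4| − (1) = 3
minimum over rows = 1 → strictly diagonally dominant (convergence guaranteed)

1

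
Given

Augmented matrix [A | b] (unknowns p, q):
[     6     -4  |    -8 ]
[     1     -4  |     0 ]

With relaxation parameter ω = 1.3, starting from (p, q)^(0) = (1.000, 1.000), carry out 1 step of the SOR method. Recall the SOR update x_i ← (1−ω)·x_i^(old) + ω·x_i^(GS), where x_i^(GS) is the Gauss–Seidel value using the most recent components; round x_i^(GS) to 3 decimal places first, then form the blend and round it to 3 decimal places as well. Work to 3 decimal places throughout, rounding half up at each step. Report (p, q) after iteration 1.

(-1.167, -0.680)

Iteration 1:
  p: GS value = (-8 - (-4)·1.000) / (6) = -0.667;  p ← (1−ω)·1.000 + ω·-0.667 = -1.167
  q: GS value = (0 - (1)·-1.167) / (-4) = -0.292;  q ← (1−ω)·1.000 + ω·-0.292 = -0.680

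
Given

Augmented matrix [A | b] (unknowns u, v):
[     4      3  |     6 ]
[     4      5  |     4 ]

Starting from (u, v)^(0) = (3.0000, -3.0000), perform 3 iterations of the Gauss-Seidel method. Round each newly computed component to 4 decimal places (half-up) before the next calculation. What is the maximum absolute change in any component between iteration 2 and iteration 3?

0.3600

Iteration 1:
  u = (6 - (3)·-3.0000) / (4) = 3.7500
  v = (4 - (4)·3.7500) / (5) = -2.2000
Iteration 2:
  u = (6 - (3)·-2.2000) / (4) = 3.1500
  v = (4 - (4)·3.1500) / (5) = -1.7200
Iteration 3:
  u = (6 - (3)·-1.7200) / (4) = 2.7900
  v = (4 - (4)·2.7900) / (5) = -1.4320
Change: (-0.3600, 0.2880) → max |·| = 0.3600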